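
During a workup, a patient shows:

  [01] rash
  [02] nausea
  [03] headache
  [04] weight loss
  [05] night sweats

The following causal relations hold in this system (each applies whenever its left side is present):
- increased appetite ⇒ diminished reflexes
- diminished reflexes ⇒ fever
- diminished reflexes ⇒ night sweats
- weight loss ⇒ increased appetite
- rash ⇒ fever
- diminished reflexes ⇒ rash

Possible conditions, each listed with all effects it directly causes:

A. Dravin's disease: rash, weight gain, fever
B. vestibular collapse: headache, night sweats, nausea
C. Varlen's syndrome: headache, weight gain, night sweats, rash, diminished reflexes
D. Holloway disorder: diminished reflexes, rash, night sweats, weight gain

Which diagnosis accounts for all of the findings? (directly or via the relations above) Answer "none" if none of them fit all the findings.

For each candidate, compare predicted effects to what was observed:
(A) Dravin's disease — fails on nausea, headache, weight loss, night sweats (predicts weight gain, not weight loss)
(B) vestibular collapse — rash miss; nausea match; headache match; weight loss miss; night sweats match
(C) Varlen's syndrome — fails on nausea, weight loss (predicts weight gain, not weight loss)
(D) Holloway disorder — rash match; nausea miss; headache miss; weight loss miss; night sweats match
No candidate is consistent with all observations.

none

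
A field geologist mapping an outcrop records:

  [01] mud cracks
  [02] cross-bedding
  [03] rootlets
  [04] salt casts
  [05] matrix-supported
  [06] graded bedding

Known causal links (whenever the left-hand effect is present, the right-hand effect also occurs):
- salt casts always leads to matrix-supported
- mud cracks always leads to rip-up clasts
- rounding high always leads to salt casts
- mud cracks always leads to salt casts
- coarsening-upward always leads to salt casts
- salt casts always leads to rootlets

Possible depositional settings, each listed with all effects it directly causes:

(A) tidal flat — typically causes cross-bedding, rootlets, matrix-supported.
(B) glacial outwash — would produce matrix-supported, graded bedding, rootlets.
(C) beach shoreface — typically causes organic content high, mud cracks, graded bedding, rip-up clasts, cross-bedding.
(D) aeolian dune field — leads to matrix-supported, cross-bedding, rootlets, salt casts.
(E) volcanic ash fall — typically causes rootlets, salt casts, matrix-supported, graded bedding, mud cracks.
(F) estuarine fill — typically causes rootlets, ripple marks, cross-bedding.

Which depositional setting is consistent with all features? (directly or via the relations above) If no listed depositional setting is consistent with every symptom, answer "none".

Testing each hypothesis:
(A) tidal flat — mud cracks -; cross-bedding +; rootlets +; salt casts -; matrix-supported +; graded bedding -
(B) glacial outwash — does not account for mud cracks, cross-bedding, salt casts
(C) beach shoreface — mud cracks +; cross-bedding +; rootlets + (by mud cracks → salt casts → rootlets); salt casts + (by mud cracks → salt casts); matrix-supported + (by mud cracks → salt casts → matrix-supported); graded bedding +
(D) aeolian dune field — does not account for mud cracks, graded bedding
(E) volcanic ash fall — mud cracks +; cross-bedding -; rootlets +; salt casts +; matrix-supported +; graded bedding +
(F) estuarine fill — does not account for mud cracks, salt casts, matrix-supported, graded bedding
(C) is the only candidate with no mismatches.

C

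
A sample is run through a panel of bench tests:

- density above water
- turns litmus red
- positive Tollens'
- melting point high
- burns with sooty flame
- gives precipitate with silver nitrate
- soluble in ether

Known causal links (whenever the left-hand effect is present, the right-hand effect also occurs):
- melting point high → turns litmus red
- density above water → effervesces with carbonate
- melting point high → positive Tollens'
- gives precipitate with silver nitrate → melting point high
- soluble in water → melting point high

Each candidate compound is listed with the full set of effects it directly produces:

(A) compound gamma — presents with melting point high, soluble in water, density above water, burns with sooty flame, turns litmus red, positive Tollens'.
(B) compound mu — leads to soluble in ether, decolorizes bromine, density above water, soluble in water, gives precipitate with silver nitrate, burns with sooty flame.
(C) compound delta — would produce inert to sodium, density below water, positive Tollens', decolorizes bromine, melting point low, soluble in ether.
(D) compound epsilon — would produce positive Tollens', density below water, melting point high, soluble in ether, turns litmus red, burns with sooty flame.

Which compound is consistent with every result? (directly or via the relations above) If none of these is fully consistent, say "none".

B

Checking each candidate against the observations:
(A) compound gamma — density above water match; turns litmus red match; positive Tollens' match; melting point high match; burns with sooty flame match; gives precipitate with silver nitrate miss; soluble in ether miss
(B) compound mu — accounts for every observation (turns litmus red by soluble in water → melting point high → turns litmus red)
(C) compound delta — fails on density above water, turns litmus red, melting point high, burns with sooty flame, gives precipitate with silver nitrate (predicts density below water, not density above water; predicts melting point low, not melting point high)
(D) compound epsilon — density above water miss; turns litmus red match; positive Tollens' match; melting point high match; burns with sooty flame match; gives precipitate with silver nitrate miss; soluble in ether match
(B) alone accounts for all the evidence.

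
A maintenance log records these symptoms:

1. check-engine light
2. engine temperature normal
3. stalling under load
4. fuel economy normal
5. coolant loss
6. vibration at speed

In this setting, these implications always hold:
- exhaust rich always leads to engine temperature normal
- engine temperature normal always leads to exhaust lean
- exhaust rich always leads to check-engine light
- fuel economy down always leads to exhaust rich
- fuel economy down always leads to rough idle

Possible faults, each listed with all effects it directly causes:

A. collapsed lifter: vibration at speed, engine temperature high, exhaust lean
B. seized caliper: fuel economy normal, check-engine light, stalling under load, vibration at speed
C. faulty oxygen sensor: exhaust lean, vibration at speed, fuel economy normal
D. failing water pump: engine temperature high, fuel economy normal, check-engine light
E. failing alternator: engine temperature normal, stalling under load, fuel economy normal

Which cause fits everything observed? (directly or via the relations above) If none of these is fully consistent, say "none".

none

Testing each hypothesis:
(A) collapsed lifter — check-engine light miss; engine temperature normal miss; stalling under load miss; fuel economy normal miss; coolant loss miss; vibration at speed match
(B) seized caliper — does not account for engine temperature normal, coolant loss
(C) faulty oxygen sensor — check-engine light miss; engine temperature normal miss; stalling under load miss; fuel economy normal match; coolant loss miss; vibration at speed match
(D) failing water pump — fails on engine temperature normal, stalling under load, coolant loss, vibration at speed (predicts engine temperature high, not engine temperature normal)
(E) failing alternator — check-engine light miss; engine temperature normal match; stalling under load match; fuel economy normal match; coolant loss miss; vibration at speed miss
No candidate is consistent with all observations.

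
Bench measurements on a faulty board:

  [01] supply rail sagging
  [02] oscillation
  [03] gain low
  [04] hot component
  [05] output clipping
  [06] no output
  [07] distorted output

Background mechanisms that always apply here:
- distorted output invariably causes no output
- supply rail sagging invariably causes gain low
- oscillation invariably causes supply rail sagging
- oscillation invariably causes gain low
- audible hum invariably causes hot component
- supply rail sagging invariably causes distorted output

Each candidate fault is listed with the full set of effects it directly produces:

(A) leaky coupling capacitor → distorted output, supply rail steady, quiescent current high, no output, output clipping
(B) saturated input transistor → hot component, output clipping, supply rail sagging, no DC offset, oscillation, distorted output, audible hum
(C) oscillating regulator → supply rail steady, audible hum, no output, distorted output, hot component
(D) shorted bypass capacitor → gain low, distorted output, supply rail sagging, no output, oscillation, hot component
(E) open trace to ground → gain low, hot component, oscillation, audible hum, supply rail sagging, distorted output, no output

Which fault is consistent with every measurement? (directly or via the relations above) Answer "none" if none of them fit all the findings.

Per-candidate check:
(A) leaky coupling capacitor — fails on supply rail sagging, oscillation, gain low, hot component (predicts supply rail steady, not supply rail sagging)
(B) saturated input transistor — supply rail sagging +; oscillation +; gain low + (via oscillation → gain low); hot component +; output clipping +; no output + (via distorted output → no output); distorted output +
(C) oscillating regulator — supply rail sagging -; oscillation -; gain low -; hot component +; output clipping -; no output +; distorted output +
(D) shorted bypass capacitor — does not account for output clipping
(E) open trace to ground — does not account for output clipping
Only (B) is consistent with every observation.

B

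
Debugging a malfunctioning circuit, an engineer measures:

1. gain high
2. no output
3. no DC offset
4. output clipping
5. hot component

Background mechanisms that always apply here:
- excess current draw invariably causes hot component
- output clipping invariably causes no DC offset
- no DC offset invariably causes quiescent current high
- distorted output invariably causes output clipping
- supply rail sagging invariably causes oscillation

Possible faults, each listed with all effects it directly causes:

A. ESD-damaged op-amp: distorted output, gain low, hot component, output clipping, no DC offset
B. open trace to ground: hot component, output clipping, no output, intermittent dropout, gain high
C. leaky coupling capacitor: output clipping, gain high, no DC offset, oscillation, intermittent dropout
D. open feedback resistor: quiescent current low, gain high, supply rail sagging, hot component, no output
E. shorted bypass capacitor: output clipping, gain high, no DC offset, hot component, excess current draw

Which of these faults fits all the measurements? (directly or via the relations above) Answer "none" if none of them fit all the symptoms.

B

Per-candidate check:
(A) ESD-damaged op-amp — fails on gain high, no output (predicts gain low, not gain high)
(B) open trace to ground — gain high yes; no output yes; no DC offset yes (by output clipping → no DC offset); output clipping yes; hot component yes
(C) leaky coupling capacitor — gain high yes; no output NO; no DC offset yes; output clipping yes; hot component NO
(D) open feedback resistor — does not account for no DC offset, output clipping
(E) shorted bypass capacitor — gain high yes; no output NO; no DC offset yes; output clipping yes; hot component yes
(B) alone accounts for all the evidence.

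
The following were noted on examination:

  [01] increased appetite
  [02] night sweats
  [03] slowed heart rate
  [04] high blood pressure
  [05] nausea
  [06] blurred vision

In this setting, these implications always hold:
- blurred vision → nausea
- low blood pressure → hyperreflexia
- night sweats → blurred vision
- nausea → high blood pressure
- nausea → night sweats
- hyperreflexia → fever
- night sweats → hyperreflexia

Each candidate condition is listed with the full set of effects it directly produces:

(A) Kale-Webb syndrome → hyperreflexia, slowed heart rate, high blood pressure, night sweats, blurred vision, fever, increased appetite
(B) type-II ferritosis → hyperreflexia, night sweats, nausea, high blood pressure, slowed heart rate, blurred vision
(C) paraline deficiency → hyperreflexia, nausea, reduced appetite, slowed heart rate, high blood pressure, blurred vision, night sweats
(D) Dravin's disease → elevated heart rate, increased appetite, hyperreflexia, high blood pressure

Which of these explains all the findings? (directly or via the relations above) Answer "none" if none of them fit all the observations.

A

For each candidate, compare predicted effects to what was observed:
(A) Kale-Webb syndrome — accounts for every observation (nausea via blurred vision → nausea)
(B) type-II ferritosis — increased appetite ✗; night sweats ✓; slowed heart rate ✓; high blood pressure ✓; nausea ✓; blurred vision ✓
(C) paraline deficiency — increased appetite ✗; night sweats ✓; slowed heart rate ✓; high blood pressure ✓; nausea ✓; blurred vision ✓
(D) Dravin's disease — increased appetite ✓; night sweats ✗; slowed heart rate ✗; high blood pressure ✓; nausea ✗; blurred vision ✗
Only (A) is consistent with every observation.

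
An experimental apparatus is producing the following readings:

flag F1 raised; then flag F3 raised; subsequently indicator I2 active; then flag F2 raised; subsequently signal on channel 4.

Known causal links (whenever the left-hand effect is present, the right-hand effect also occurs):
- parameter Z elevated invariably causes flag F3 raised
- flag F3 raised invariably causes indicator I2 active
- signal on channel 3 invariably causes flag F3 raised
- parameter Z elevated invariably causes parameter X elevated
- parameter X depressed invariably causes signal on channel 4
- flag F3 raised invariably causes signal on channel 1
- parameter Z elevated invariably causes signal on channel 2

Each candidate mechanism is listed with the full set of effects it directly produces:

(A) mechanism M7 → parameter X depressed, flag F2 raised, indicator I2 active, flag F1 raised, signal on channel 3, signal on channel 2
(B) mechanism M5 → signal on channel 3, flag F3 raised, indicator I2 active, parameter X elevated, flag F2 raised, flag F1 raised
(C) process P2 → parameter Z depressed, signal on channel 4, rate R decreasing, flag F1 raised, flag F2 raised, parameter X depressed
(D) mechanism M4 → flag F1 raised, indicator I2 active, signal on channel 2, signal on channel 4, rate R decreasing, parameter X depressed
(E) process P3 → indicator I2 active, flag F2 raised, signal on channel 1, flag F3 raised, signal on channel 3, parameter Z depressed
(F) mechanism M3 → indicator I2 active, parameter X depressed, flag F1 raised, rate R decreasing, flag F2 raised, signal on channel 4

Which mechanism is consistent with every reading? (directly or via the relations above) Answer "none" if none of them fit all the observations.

Testing each hypothesis:
(A) mechanism M7 — flag F1 raised +; flag F3 raised + (through signal on channel 3 → flag F3 raised); indicator I2 active +; flag F2 raised +; signal on channel 4 + (through parameter X depressed → signal on channel 4)
(B) mechanism M5 — flag F1 raised +; flag F3 raised +; indicator I2 active +; flag F2 raised +; signal on channel 4 -
(C) process P2 — flag F1 raised +; flag F3 raised -; indicator I2 active -; flag F2 raised +; signal on channel 4 +
(D) mechanism M4 — does not account for flag F3 raised, flag F2 raised
(E) process P3 — does not account for flag F1 raised, signal on channel 4
(F) mechanism M3 — flag F1 raised +; flag F3 raised -; indicator I2 active +; flag F2 raised +; signal on channel 4 +
(A) alone accounts for all the evidence.

A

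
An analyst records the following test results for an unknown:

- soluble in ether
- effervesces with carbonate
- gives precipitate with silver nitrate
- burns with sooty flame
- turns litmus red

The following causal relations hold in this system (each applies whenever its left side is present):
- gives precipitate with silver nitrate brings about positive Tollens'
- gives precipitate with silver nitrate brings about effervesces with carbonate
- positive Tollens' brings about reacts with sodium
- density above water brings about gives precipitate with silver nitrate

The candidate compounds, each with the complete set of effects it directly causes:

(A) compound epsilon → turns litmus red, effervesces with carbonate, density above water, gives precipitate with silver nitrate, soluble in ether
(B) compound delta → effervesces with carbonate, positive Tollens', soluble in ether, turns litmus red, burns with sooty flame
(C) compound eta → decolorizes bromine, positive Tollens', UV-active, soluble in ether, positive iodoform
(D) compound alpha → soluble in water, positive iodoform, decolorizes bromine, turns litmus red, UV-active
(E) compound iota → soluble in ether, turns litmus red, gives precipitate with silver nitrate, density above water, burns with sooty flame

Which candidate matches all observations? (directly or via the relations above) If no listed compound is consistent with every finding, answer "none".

Per-candidate check:
(A) compound epsilon — soluble in ether +; effervesces with carbonate +; gives precipitate with silver nitrate +; burns with sooty flame -; turns litmus red +
(B) compound delta — does not account for gives precipitate with silver nitrate
(C) compound eta — does not account for effervesces with carbonate, gives precipitate with silver nitrate, burns with sooty flame, turns litmus red
(D) compound alpha — does not account for soluble in ether, effervesces with carbonate, gives precipitate with silver nitrate, burns with sooty flame
(E) compound iota — soluble in ether +; effervesces with carbonate + (via gives precipitate with silver nitrate → effervesces with carbonate); gives precipitate with silver nitrate +; burns with sooty flame +; turns litmus red +
(E) is the only candidate with no mismatches.

E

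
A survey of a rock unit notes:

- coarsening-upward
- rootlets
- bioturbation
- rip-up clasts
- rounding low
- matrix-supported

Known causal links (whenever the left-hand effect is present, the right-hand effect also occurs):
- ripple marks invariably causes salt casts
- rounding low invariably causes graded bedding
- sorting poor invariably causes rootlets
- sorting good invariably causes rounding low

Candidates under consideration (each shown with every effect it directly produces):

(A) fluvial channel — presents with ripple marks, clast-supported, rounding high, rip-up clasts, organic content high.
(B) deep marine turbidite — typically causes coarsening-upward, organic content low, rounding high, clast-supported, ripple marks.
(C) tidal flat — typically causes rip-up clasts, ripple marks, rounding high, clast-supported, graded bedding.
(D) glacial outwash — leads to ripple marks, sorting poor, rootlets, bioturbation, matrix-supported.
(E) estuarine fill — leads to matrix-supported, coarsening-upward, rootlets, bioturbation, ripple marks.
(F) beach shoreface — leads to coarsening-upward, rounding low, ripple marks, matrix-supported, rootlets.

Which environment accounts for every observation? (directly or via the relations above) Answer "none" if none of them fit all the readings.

Checking each candidate against the observations:
(A) fluvial channel — coarsening-upward -; rootlets -; bioturbation -; rip-up clasts +; rounding low -; matrix-supported -
(B) deep marine turbidite — coarsening-upward +; rootlets -; bioturbation -; rip-up clasts -; rounding low -; matrix-supported -
(C) tidal flat — fails on coarsening-upward, rootlets, bioturbation, rounding low, matrix-supported (predicts rounding high, not rounding low; predicts clast-supported, not matrix-supported)
(D) glacial outwash — coarsening-upward -; rootlets +; bioturbation +; rip-up clasts -; rounding low -; matrix-supported +
(E) estuarine fill — does not account for rip-up clasts, rounding low
(F) beach shoreface — coarsening-upward +; rootlets +; bioturbation -; rip-up clasts -; rounding low +; matrix-supported +
No candidate is consistent with all observations.

none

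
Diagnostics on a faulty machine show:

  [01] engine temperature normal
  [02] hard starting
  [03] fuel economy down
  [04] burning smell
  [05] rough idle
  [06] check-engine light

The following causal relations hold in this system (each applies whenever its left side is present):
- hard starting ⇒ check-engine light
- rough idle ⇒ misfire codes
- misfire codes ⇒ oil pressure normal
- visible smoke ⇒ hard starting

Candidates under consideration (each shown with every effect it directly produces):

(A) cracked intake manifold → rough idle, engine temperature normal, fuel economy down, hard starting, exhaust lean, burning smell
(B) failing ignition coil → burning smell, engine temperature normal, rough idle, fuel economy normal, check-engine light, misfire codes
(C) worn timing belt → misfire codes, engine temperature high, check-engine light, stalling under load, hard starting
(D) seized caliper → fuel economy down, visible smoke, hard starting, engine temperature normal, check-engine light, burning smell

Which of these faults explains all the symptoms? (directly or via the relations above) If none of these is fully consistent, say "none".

Testing each hypothesis:
(A) cracked intake manifold — accounts for every observation (check-engine light via hard starting → check-engine light)
(B) failing ignition coil — engine temperature normal match; hard starting miss; fuel economy down miss; burning smell match; rough idle match; check-engine light match
(C) worn timing belt — fails on engine temperature normal, fuel economy down, burning smell, rough idle (predicts engine temperature high, not engine temperature normal)
(D) seized caliper — engine temperature normal match; hard starting match; fuel economy down match; burning smell match; rough idle miss; check-engine light match
Only (A) is consistent with every observation.

A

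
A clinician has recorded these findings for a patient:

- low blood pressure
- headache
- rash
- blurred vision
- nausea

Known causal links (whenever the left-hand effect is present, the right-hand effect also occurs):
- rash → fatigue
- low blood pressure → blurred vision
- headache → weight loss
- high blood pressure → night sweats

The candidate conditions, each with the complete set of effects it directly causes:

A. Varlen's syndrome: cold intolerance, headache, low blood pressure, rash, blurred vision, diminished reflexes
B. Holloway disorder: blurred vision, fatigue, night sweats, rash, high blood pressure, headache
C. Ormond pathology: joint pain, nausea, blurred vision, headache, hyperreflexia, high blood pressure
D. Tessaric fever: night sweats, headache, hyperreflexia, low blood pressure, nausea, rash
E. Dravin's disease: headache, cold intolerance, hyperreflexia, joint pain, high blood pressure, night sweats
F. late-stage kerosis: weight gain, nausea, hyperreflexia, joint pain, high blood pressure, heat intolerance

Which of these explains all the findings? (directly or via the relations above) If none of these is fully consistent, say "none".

Testing each hypothesis:
(A) Varlen's syndrome — low blood pressure ✓; headache ✓; rash ✓; blurred vision ✓; nausea ✗
(B) Holloway disorder — fails on low blood pressure, nausea (predicts high blood pressure, not low blood pressure)
(C) Ormond pathology — fails on low blood pressure, rash (predicts high blood pressure, not low blood pressure)
(D) Tessaric fever — low blood pressure ✓; headache ✓; rash ✓; blurred vision ✓ (by low blood pressure → blurred vision); nausea ✓
(E) Dravin's disease — low blood pressure ✗; headache ✓; rash ✗; blurred vision ✗; nausea ✗
(F) late-stage kerosis — fails on low blood pressure, headache, rash, blurred vision (predicts high blood pressure, not low blood pressure)
(D) alone accounts for all the evidence.

D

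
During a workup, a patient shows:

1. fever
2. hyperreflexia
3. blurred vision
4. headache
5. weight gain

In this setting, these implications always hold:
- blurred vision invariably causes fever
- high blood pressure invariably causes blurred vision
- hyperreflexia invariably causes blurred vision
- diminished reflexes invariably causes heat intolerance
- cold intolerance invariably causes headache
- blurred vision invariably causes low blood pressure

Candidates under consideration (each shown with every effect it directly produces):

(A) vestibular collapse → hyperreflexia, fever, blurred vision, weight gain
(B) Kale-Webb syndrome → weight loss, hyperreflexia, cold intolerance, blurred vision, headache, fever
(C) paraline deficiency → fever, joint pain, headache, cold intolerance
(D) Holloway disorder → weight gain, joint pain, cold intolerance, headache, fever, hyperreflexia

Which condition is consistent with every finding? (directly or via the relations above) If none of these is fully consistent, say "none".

D

Per-candidate check:
(A) vestibular collapse — does not account for headache
(B) Kale-Webb syndrome — fever +; hyperreflexia +; blurred vision +; headache +; weight gain -
(C) paraline deficiency — fever +; hyperreflexia -; blurred vision -; headache +; weight gain -
(D) Holloway disorder — fever +; hyperreflexia +; blurred vision + (through hyperreflexia → blurred vision); headache +; weight gain +
Only (D) is consistent with every observation.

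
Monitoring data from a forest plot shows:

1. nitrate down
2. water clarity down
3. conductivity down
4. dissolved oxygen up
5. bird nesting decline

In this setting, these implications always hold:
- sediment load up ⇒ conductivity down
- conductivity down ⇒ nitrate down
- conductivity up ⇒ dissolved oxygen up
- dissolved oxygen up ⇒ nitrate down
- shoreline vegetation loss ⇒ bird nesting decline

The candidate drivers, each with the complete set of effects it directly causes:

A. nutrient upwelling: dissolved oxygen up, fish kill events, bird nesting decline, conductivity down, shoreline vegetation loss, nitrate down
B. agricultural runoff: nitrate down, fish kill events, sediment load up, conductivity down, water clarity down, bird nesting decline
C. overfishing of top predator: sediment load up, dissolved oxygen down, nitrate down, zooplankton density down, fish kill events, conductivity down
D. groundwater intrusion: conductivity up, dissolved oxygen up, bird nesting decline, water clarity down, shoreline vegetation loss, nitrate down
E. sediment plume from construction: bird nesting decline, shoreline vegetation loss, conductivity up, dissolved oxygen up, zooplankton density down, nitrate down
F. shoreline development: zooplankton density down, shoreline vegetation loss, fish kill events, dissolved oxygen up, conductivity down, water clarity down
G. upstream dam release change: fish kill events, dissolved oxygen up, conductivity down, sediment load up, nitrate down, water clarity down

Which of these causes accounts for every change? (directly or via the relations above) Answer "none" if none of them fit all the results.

For each candidate, compare predicted effects to what was observed:
(A) nutrient upwelling — does not account for water clarity down
(B) agricultural runoff — does not account for dissolved oxygen up
(C) overfishing of top predator — nitrate down yes; water clarity down NO; conductivity down yes; dissolved oxygen up NO; bird nesting decline NO
(D) groundwater intrusion — fails on conductivity down (predicts conductivity up, not conductivity down)
(E) sediment plume from construction — fails on water clarity down, conductivity down (predicts conductivity up, not conductivity down)
(F) shoreline development — nitrate down yes (by dissolved oxygen up → nitrate down); water clarity down yes; conductivity down yes; dissolved oxygen up yes; bird nesting decline yes (by shoreline vegetation loss → bird nesting decline)
(G) upstream dam release change — nitrate down yes; water clarity down yes; conductivity down yes; dissolved oxygen up yes; bird nesting decline NO
(F) alone accounts for all the evidence.

F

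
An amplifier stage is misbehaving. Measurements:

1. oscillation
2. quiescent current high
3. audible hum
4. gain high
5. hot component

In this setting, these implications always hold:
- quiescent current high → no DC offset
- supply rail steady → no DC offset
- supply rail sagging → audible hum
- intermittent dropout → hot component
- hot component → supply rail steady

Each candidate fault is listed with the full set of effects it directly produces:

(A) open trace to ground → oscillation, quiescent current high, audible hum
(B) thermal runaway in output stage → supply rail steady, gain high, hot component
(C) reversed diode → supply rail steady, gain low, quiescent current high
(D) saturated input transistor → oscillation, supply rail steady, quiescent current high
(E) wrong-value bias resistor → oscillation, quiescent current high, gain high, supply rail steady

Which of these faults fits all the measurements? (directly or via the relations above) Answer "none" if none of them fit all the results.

For each candidate, compare predicted effects to what was observed:
(A) open trace to ground — oscillation yes; quiescent current high yes; audible hum yes; gain high NO; hot component NO
(B) thermal runaway in output stage — oscillation NO; quiescent current high NO; audible hum NO; gain high yes; hot component yes
(C) reversed diode — oscillation NO; quiescent current high yes; audible hum NO; gain high NO; hot component NO
(D) saturated input transistor — does not account for audible hum, gain high, hot component
(E) wrong-value bias resistor — does not account for audible hum, hot component
None of the listed candidates fits everything.

none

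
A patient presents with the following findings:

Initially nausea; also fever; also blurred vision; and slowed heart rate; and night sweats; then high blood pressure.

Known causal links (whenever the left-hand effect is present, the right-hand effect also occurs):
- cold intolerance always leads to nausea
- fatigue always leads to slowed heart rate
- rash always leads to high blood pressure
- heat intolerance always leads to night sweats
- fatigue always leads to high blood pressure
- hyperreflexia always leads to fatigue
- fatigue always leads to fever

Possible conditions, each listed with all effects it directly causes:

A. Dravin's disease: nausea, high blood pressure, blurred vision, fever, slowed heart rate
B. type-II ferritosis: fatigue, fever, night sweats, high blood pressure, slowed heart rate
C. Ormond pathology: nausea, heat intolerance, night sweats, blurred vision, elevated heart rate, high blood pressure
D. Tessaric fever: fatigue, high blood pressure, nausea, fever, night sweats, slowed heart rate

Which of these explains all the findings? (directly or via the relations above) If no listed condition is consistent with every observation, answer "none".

Testing each hypothesis:
(A) Dravin's disease — does not account for night sweats
(B) type-II ferritosis — nausea ✗; fever ✓; blurred vision ✗; slowed heart rate ✓; night sweats ✓; high blood pressure ✓
(C) Ormond pathology — nausea ✓; fever ✗; blurred vision ✓; slowed heart rate ✗; night sweats ✓; high blood pressure ✓
(D) Tessaric fever — nausea ✓; fever ✓; blurred vision ✗; slowed heart rate ✓; night sweats ✓; high blood pressure ✓
Every candidate fails on at least one observation.

none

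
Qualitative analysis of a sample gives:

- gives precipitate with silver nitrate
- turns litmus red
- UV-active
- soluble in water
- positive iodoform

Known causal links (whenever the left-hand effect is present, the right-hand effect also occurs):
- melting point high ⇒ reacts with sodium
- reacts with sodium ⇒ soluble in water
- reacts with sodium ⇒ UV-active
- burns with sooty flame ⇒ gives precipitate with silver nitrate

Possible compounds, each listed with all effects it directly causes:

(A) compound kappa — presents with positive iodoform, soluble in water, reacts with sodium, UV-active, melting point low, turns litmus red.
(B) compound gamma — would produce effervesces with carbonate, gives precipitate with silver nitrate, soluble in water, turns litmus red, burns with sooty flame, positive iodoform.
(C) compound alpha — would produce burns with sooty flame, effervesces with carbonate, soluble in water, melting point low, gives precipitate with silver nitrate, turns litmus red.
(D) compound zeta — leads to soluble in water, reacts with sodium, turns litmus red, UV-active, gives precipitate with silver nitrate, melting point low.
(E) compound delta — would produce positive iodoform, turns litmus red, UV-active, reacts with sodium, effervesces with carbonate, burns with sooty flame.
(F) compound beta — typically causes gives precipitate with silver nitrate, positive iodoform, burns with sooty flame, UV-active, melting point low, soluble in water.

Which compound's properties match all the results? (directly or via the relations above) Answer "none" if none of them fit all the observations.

E

Checking each candidate against the observations:
(A) compound kappa — gives precipitate with silver nitrate ✗; turns litmus red ✓; UV-active ✓; soluble in water ✓; positive iodoform ✓
(B) compound gamma — does not account for UV-active
(C) compound alpha — gives precipitate with silver nitrate ✓; turns litmus red ✓; UV-active ✗; soluble in water ✓; positive iodoform ✗
(D) compound zeta — gives precipitate with silver nitrate ✓; turns litmus red ✓; UV-active ✓; soluble in water ✓; positive iodoform ✗
(E) compound delta — gives precipitate with silver nitrate ✓ (via burns with sooty flame → gives precipitate with silver nitrate); turns litmus red ✓; UV-active ✓; soluble in water ✓ (via reacts with sodium → soluble in water); positive iodoform ✓
(F) compound beta — gives precipitate with silver nitrate ✓; turns litmus red ✗; UV-active ✓; soluble in water ✓; positive iodoform ✓
(E) is the only candidate with no mismatches.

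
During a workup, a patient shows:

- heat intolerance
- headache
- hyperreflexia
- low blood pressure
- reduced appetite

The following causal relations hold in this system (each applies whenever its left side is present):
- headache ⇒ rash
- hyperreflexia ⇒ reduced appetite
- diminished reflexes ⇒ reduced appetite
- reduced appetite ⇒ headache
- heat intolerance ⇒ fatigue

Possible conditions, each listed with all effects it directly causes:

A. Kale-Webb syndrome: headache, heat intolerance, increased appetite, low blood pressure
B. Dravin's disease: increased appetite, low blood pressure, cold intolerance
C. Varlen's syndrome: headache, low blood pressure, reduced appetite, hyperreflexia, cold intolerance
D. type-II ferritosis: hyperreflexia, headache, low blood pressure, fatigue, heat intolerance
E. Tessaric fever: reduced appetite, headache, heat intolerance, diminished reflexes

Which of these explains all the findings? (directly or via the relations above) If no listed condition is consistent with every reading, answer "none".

Per-candidate check:
(A) Kale-Webb syndrome — fails on hyperreflexia, reduced appetite (predicts increased appetite, not reduced appetite)
(B) Dravin's disease — heat intolerance miss; headache miss; hyperreflexia miss; low blood pressure match; reduced appetite miss
(C) Varlen's syndrome — heat intolerance miss; headache match; hyperreflexia match; low blood pressure match; reduced appetite match
(D) type-II ferritosis — heat intolerance match; headache match; hyperreflexia match; low blood pressure match; reduced appetite match (via hyperreflexia → reduced appetite)
(E) Tessaric fever — fails on hyperreflexia, low blood pressure (predicts diminished reflexes, not hyperreflexia)
Only (D) is consistent with every observation.

D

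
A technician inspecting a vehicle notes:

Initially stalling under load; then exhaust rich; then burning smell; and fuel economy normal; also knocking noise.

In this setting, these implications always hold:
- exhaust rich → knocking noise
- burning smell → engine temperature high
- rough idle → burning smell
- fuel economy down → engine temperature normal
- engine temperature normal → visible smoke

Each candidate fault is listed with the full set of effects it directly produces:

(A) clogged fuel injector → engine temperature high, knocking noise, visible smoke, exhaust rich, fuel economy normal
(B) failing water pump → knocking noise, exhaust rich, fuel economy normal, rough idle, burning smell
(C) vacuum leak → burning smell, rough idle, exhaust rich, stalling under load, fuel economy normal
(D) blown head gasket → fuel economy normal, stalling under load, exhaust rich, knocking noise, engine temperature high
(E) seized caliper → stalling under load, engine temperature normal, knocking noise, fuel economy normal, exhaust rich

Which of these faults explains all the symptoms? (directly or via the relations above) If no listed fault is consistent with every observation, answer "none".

Testing each hypothesis:
(A) clogged fuel injector — stalling under load miss; exhaust rich match; burning smell miss; fuel economy normal match; knocking noise match
(B) failing water pump — stalling under load miss; exhaust rich match; burning smell match; fuel economy normal match; knocking noise match
(C) vacuum leak — accounts for every observation (knocking noise through exhaust rich → knocking noise)
(D) blown head gasket — stalling under load match; exhaust rich match; burning smell miss; fuel economy normal match; knocking noise match
(E) seized caliper — does not account for burning smell
(C) alone accounts for all the evidence.

C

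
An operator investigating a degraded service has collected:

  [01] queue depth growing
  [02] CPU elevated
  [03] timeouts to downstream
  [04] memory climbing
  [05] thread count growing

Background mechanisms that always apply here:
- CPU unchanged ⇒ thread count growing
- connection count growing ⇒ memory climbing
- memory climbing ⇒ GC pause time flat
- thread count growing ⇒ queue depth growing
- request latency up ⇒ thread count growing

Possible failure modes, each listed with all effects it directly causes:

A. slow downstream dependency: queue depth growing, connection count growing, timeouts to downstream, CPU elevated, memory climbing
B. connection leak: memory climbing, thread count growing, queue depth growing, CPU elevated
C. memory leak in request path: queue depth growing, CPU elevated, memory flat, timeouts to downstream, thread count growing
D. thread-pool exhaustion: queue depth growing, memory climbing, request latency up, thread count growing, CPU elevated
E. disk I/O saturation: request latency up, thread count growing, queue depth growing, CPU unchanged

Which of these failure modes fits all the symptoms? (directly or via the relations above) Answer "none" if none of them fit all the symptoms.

For each candidate, compare predicted effects to what was observed:
(A) slow downstream dependency — does not account for thread count growing
(B) connection leak — does not account for timeouts to downstream
(C) memory leak in request path — queue depth growing match; CPU elevated match; timeouts to downstream match; memory climbing miss; thread count growing match
(D) thread-pool exhaustion — does not account for timeouts to downstream
(E) disk I/O saturation — fails on CPU elevated, timeouts to downstream, memory climbing (predicts CPU unchanged, not CPU elevated)
No candidate is consistent with all observations.

none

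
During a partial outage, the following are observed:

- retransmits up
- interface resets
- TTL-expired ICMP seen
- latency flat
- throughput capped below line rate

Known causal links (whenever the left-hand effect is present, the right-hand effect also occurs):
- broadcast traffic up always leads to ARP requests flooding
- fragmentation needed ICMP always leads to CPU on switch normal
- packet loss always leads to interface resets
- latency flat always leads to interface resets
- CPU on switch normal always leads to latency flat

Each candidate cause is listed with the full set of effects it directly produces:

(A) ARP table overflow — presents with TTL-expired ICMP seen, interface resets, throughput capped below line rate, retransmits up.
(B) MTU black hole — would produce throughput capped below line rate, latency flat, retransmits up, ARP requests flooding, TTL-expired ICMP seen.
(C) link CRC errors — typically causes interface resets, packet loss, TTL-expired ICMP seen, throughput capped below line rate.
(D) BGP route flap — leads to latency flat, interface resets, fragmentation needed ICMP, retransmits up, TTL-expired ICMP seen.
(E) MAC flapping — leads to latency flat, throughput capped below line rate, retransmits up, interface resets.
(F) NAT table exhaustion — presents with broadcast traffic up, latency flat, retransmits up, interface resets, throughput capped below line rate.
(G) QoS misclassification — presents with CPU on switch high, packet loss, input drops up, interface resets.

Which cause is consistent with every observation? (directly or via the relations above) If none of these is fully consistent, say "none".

B

Testing each hypothesis:
(A) ARP table overflow — retransmits up match; interface resets match; TTL-expired ICMP seen match; latency flat miss; throughput capped below line rate match
(B) MTU black hole — retransmits up match; interface resets match (by latency flat → interface resets); TTL-expired ICMP seen match; latency flat match; throughput capped below line rate match
(C) link CRC errors — retransmits up miss; interface resets match; TTL-expired ICMP seen match; latency flat miss; throughput capped below line rate match
(D) BGP route flap — retransmits up match; interface resets match; TTL-expired ICMP seen match; latency flat match; throughput capped below line rate miss
(E) MAC flapping — retransmits up match; interface resets match; TTL-expired ICMP seen miss; latency flat match; throughput capped below line rate match
(F) NAT table exhaustion — retransmits up match; interface resets match; TTL-expired ICMP seen miss; latency flat match; throughput capped below line rate match
(G) QoS misclassification — retransmits up miss; interface resets match; TTL-expired ICMP seen miss; latency flat miss; throughput capped below line rate miss
(B) alone accounts for all the evidence.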